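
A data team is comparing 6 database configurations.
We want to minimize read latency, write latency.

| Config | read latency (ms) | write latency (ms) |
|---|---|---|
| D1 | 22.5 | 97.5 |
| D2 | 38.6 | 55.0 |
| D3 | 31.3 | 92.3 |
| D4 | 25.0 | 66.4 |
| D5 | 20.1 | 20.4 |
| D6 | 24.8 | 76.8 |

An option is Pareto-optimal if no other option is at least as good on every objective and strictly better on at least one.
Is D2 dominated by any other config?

D5 vs D2: read latency 20.1≤38.6, write latency 20.4≤55.0 — D5 is at least as good on every objective and strictly better on at least one, so D5 dominates D2.

Yes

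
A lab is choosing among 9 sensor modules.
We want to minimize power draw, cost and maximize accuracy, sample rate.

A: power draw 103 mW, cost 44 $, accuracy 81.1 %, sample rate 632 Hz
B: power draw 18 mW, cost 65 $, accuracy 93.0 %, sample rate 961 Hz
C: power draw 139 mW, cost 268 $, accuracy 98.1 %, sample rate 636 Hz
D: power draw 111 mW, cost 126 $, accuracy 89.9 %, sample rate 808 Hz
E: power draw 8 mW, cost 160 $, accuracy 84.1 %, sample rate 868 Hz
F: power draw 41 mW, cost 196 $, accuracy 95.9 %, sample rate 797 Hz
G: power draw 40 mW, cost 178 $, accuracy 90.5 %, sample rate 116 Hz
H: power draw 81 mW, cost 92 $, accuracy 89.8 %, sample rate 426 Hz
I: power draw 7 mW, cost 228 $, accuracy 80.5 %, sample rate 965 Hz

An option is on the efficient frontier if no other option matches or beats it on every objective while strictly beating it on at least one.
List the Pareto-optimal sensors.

A, B, C, E, F, I

A: not dominated (best cost).
B: not dominated.
C: not dominated (best accuracy).
D: dominated by B (power draw 18≤111, cost 65≤126, accuracy 93.0≥89.9, sample rate 961≥808).
E: not dominated.
F: not dominated.
G: dominated by B (power draw 18≤40, cost 65≤178, accuracy 93.0≥90.5, sample rate 961≥116).
H: dominated by B (power draw 18≤81, cost 65≤92, accuracy 93.0≥89.8, sample rate 961≥426).
I: not dominated (best power draw).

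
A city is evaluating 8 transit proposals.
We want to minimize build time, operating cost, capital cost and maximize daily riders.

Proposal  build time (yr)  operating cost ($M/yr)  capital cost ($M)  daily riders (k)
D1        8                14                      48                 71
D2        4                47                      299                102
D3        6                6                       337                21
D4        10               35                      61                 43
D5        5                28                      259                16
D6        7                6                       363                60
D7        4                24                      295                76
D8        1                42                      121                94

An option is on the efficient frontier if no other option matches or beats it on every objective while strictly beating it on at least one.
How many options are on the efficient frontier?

7

D1: not dominated (best capital cost).
D2: not dominated (best daily riders).
D3: not dominated.
D4: dominated by D1 (build time 8≤10, operating cost 14≤35, capital cost 48≤61, daily riders 71≥43).
D5: not dominated.
D6: not dominated.
D7: not dominated.
D8: not dominated (best build time).
Pareto-optimal: D1, D2, D3, D5, D6, D7, D8 → 7.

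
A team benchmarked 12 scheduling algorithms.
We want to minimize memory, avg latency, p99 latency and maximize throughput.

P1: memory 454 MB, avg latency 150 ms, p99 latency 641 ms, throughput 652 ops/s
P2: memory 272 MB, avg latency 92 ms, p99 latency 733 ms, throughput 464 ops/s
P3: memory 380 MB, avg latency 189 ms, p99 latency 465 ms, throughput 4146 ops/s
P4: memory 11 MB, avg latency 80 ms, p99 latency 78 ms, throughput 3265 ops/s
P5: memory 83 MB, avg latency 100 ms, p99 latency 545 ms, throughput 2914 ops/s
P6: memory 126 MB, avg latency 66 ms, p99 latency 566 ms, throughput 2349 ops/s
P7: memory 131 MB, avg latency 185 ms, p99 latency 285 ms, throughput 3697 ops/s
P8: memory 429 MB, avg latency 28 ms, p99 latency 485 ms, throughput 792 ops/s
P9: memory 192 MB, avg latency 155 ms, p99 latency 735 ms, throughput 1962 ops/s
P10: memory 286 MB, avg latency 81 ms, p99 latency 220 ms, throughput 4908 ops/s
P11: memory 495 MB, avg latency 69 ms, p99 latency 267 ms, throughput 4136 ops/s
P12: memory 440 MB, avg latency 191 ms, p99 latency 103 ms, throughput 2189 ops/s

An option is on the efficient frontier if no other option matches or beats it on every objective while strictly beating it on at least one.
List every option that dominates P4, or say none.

none

P1: worse on memory (454 vs 11).
P2: worse on memory (272 vs 11).
P3: worse on memory (380 vs 11).
P5: worse on memory (83 vs 11).
P6: worse on memory (126 vs 11).
P7: worse on memory (131 vs 11).
P8: worse on memory (429 vs 11).
P9: worse on memory (192 vs 11).
P10: worse on memory (286 vs 11).
P11: worse on memory (495 vs 11).
P12: worse on memory (440 vs 11).
No option dominates P4.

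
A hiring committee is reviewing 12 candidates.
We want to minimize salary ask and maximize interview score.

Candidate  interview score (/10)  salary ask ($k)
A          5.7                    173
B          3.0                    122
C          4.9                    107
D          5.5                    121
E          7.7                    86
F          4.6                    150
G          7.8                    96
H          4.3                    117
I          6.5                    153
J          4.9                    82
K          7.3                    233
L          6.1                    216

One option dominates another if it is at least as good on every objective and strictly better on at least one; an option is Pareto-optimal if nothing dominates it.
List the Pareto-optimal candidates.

E, G, J

A: dominated by E (interview score 7.7≥5.7, salary ask 86≤173).
B: dominated by C (interview score 4.9≥3.0, salary ask 107≤122).
C: dominated by E (interview score 7.7≥4.9, salary ask 86≤107).
D: dominated by E (interview score 7.7≥5.5, salary ask 86≤121).
E: not dominated.
F: dominated by C (interview score 4.9≥4.6, salary ask 107≤150).
G: not dominated (best interview score).
H: dominated by C (interview score 4.9≥4.3, salary ask 107≤117).
I: dominated by E (interview score 7.7≥6.5, salary ask 86≤153).
J: not dominated (best salary ask).
K: dominated by E (interview score 7.7≥7.3, salary ask 86≤233).
L: dominated by E (interview score 7.7≥6.1, salary ask 86≤216).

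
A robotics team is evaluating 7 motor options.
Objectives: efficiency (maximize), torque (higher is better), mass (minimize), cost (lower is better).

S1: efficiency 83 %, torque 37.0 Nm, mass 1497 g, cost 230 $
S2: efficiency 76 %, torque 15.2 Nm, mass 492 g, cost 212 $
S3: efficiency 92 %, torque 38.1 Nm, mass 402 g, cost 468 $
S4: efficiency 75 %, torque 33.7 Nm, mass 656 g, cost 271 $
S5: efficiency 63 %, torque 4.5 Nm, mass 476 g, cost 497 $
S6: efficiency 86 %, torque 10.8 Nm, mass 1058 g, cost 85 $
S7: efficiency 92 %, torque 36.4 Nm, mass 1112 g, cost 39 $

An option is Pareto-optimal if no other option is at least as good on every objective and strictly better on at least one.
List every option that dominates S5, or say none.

S3: efficiency 92≥63, torque 38.1≥4.5, mass 402≤476, cost 468≤497 — dominates S5.
Others (S1, S2, S4, S6, S7) are each worse than S5 on at least one objective.

S3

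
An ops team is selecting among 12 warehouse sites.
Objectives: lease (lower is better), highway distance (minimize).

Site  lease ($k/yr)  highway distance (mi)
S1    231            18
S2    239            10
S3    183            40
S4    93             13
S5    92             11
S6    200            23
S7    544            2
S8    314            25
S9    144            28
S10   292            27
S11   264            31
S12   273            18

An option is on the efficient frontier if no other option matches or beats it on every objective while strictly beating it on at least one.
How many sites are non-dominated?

3

S1: dominated by S4 (lease 93≤231, highway distance 13≤18).
S2: not dominated.
S3: dominated by S4 (lease 93≤183, highway distance 13≤40).
S4: dominated by S5 (lease 92≤93, highway distance 11≤13).
S5: not dominated (best lease).
S6: dominated by S4 (lease 93≤200, highway distance 13≤23).
S7: not dominated (best highway distance).
S8: dominated by S1 (lease 231≤314, highway distance 18≤25).
S9: dominated by S4 (lease 93≤144, highway distance 13≤28).
S10: dominated by S1 (lease 231≤292, highway distance 18≤27).
S11: dominated by S1 (lease 231≤264, highway distance 18≤31).
S12: dominated by S1 (lease 231≤273, highway distance 18≤18).
Pareto-optimal: S2, S5, S7 → 3.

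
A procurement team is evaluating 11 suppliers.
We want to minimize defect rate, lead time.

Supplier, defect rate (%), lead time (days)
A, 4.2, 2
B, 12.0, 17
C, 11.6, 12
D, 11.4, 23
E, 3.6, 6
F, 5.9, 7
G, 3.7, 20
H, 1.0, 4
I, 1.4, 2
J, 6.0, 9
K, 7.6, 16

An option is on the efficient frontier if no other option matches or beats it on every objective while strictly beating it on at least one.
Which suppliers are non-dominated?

H, I

A: dominated by I (defect rate 1.4≤4.2, lead time 2≤2).
B: dominated by A (defect rate 4.2≤12.0, lead time 2≤17).
C: dominated by A (defect rate 4.2≤11.6, lead time 2≤12).
D: dominated by A (defect rate 4.2≤11.4, lead time 2≤23).
E: dominated by H (defect rate 1.0≤3.6, lead time 4≤6).
F: dominated by A (defect rate 4.2≤5.9, lead time 2≤7).
G: dominated by E (defect rate 3.6≤3.7, lead time 6≤20).
H: not dominated (best defect rate).
I: not dominated.
J: dominated by A (defect rate 4.2≤6.0, lead time 2≤9).
K: dominated by A (defect rate 4.2≤7.6, lead time 2≤16).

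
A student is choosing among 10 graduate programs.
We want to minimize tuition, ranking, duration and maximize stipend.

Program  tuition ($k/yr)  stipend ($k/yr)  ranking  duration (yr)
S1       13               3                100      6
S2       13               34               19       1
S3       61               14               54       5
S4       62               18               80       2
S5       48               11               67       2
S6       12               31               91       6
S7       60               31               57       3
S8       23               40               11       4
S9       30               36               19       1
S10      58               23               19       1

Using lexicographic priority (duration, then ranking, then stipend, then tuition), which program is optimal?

S9

First minimize duration: best is 1, kept {S2, S9, S10}.
Then minimize ranking: best is 19, kept {S2, S9, S10}.
Then maximize stipend: best is 36, kept {S9}.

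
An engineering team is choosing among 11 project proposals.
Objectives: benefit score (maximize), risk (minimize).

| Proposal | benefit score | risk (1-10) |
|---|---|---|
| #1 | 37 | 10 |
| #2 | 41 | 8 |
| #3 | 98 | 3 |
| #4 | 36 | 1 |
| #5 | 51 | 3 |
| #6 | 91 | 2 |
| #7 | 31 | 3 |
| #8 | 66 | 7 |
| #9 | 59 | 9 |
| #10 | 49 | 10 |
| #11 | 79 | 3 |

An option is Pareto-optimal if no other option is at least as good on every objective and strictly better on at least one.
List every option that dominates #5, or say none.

#3, #6, #11

#3: benefit score 98≥51, risk 3≤3 — dominates #5.
#6: benefit score 91≥51, risk 2≤3 — dominates #5.
#11: benefit score 79≥51, risk 3≤3 — dominates #5.
Others (#1, #2, #4, #7, #8, #9, #10) are each worse than #5 on at least one objective.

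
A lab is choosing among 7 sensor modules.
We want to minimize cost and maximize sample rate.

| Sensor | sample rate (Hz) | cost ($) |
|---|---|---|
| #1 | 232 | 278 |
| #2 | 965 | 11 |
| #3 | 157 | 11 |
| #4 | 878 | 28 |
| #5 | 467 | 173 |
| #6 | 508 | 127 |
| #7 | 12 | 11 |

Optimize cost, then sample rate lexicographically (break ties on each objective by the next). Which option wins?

First minimize cost: best is 11, kept {#2, #3, #7}.
Then maximize sample rate: best is 965, kept {#2}.

#2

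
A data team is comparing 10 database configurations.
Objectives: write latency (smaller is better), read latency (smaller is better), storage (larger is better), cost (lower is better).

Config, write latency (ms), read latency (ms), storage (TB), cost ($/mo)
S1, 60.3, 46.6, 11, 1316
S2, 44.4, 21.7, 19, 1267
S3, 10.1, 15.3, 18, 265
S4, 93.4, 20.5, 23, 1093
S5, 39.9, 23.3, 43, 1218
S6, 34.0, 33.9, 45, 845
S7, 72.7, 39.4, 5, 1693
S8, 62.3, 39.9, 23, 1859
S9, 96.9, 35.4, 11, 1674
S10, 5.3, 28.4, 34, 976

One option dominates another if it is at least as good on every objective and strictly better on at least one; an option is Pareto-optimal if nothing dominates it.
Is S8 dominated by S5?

S5 vs S8: write latency 39.9≤62.3, read latency 23.3≤39.9, storage 43≥23, cost 1218≤1859 — S5 is at least as good on every objective with at least one strict improvement.

Yes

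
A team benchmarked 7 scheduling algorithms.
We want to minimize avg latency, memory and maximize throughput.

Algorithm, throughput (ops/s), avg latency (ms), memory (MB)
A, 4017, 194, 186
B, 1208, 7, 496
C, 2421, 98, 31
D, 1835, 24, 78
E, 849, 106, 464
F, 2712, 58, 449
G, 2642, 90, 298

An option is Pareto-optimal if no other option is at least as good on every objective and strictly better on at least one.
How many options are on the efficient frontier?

A: not dominated (best throughput).
B: not dominated (best avg latency).
C: not dominated (best memory).
D: not dominated.
E: dominated by C (throughput 2421≥849, avg latency 98≤106, memory 31≤464).
F: not dominated.
G: not dominated.
Pareto-optimal: A, B, C, D, F, G → 6.

6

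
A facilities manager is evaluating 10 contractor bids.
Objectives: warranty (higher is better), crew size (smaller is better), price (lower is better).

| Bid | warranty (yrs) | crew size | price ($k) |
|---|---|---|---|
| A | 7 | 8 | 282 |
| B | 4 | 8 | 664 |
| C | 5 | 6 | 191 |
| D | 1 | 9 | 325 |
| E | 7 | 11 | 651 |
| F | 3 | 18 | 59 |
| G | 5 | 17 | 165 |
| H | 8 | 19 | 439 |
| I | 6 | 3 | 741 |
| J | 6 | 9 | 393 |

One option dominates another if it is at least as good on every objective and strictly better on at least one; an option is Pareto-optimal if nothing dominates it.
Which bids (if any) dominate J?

A: warranty 7≥6, crew size 8≤9, price 282≤393 — dominates J.
Others (B, C, D, E, F, G, H, I) are each worse than J on at least one objective.

A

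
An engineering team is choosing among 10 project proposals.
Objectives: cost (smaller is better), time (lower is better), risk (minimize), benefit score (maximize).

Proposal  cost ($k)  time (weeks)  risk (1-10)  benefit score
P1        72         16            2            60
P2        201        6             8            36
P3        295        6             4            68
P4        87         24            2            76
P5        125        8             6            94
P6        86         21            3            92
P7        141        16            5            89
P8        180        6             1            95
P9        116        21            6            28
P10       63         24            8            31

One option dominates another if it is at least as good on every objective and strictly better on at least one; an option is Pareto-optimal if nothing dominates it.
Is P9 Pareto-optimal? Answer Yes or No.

P1 vs P9: cost 72≤116, time 16≤21, risk 2≤6, benefit score 60≥28 — P1 is at least as good on every objective and strictly better on at least one, so P1 dominates P9.

No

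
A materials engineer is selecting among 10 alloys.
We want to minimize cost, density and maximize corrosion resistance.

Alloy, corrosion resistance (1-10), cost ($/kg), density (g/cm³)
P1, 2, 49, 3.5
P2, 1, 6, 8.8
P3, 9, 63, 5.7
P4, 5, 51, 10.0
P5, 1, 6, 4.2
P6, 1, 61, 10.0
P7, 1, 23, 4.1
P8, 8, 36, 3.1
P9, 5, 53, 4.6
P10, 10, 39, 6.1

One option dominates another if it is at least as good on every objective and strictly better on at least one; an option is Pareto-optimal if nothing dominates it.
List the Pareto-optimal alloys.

P3, P5, P7, P8, P10

P1: dominated by P8 (corrosion resistance 8≥2, cost 36≤49, density 3.1≤3.5).
P2: dominated by P5 (corrosion resistance 1≥1, cost 6≤6, density 4.2≤8.8).
P3: not dominated.
P4: dominated by P8 (corrosion resistance 8≥5, cost 36≤51, density 3.1≤10.0).
P5: not dominated.
P6: dominated by P1 (corrosion resistance 2≥1, cost 49≤61, density 3.5≤10.0).
P7: not dominated.
P8: not dominated (best density).
P9: dominated by P8 (corrosion resistance 8≥5, cost 36≤53, density 3.1≤4.6).
P10: not dominated (best corrosion resistance).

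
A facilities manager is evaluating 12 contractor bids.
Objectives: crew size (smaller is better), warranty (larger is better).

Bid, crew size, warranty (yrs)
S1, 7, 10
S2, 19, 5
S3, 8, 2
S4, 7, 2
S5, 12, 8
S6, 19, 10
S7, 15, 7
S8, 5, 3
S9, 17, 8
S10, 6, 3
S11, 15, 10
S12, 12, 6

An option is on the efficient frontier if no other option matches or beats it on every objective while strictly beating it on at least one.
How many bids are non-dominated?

2

S1: not dominated.
S2: dominated by S1 (crew size 7≤19, warranty 10≥5).
S3: dominated by S1 (crew size 7≤8, warranty 10≥2).
S4: dominated by S1 (crew size 7≤7, warranty 10≥2).
S5: dominated by S1 (crew size 7≤12, warranty 10≥8).
S6: dominated by S1 (crew size 7≤19, warranty 10≥10).
S7: dominated by S1 (crew size 7≤15, warranty 10≥7).
S8: not dominated (best crew size).
S9: dominated by S1 (crew size 7≤17, warranty 10≥8).
S10: dominated by S8 (crew size 5≤6, warranty 3≥3).
S11: dominated by S1 (crew size 7≤15, warranty 10≥10).
S12: dominated by S1 (crew size 7≤12, warranty 10≥6).
Pareto-optimal: S1, S8 → 2.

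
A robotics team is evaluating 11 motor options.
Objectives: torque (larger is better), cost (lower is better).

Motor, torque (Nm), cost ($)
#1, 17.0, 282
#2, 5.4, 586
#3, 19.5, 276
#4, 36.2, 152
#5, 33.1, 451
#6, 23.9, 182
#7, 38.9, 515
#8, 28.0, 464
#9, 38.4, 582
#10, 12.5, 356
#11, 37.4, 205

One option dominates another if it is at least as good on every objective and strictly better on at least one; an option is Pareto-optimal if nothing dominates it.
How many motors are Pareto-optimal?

3

#1: dominated by #3 (torque 19.5≥17.0, cost 276≤282).
#2: dominated by #1 (torque 17.0≥5.4, cost 282≤586).
#3: dominated by #4 (torque 36.2≥19.5, cost 152≤276).
#4: not dominated (best cost).
#5: dominated by #4 (torque 36.2≥33.1, cost 152≤451).
#6: dominated by #4 (torque 36.2≥23.9, cost 152≤182).
#7: not dominated (best torque).
#8: dominated by #4 (torque 36.2≥28.0, cost 152≤464).
#9: dominated by #7 (torque 38.9≥38.4, cost 515≤582).
#10: dominated by #1 (torque 17.0≥12.5, cost 282≤356).
#11: not dominated.
Pareto-optimal: #4, #7, #11 → 3.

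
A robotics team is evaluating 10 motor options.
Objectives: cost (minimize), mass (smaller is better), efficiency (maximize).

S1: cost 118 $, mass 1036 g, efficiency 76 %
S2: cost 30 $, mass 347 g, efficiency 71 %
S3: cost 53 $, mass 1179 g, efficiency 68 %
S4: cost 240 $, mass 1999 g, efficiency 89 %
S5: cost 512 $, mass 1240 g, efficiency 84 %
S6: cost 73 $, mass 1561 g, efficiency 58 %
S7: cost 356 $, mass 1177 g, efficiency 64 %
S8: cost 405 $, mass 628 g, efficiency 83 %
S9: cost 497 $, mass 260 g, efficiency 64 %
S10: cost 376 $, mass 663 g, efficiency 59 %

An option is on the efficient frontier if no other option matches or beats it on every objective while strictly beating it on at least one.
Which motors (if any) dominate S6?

S2, S3

S2: cost 30≤73, mass 347≤1561, efficiency 71≥58 — dominates S6.
S3: cost 53≤73, mass 1179≤1561, efficiency 68≥58 — dominates S6.
Others (S1, S4, S5, S7, S8, S9, S10) are each worse than S6 on at least one objective.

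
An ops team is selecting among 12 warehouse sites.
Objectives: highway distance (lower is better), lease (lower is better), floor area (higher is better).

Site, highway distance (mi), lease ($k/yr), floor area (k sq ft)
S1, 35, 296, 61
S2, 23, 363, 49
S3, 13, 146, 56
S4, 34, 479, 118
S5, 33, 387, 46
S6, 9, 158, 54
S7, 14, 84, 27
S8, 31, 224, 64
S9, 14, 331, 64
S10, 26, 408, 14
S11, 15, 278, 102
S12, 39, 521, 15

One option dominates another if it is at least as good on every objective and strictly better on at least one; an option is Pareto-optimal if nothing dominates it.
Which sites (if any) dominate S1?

S8: highway distance 31≤35, lease 224≤296, floor area 64≥61 — dominates S1.
S11: highway distance 15≤35, lease 278≤296, floor area 102≥61 — dominates S1.
Others (S2, S3, S4, S5, S6, S7, S9, S10, S12) are each worse than S1 on at least one objective.

S8, S11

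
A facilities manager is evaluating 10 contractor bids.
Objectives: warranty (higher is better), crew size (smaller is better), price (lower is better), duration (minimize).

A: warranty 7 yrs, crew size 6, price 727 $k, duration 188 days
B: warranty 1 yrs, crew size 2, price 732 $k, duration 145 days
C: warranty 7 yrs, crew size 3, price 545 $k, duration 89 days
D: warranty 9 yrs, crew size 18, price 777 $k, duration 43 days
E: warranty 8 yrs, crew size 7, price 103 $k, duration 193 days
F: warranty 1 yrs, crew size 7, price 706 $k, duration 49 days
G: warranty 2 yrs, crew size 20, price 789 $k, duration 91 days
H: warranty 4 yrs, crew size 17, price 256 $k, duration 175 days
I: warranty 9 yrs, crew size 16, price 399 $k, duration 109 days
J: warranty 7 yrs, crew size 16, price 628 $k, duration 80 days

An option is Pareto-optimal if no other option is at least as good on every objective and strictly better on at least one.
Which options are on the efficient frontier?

B, C, D, E, F, H, I, J

A: dominated by C (warranty 7≥7, crew size 3≤6, price 545≤727, duration 89≤188).
B: not dominated (best crew size).
C: not dominated.
D: not dominated (best duration).
E: not dominated (best price).
F: not dominated.
G: dominated by C (warranty 7≥2, crew size 3≤20, price 545≤789, duration 89≤91).
H: not dominated.
I: not dominated.
J: not dominated.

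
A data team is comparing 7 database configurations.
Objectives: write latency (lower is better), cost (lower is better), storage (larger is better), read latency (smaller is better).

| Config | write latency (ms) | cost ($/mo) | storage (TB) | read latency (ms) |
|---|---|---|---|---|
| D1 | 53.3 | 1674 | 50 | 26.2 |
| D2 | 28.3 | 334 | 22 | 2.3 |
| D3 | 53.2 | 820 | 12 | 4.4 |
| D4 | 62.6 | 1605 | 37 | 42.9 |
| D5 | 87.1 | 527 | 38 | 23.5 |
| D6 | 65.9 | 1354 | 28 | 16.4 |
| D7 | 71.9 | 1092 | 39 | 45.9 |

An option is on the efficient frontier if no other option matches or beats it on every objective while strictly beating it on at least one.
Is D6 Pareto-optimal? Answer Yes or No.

Yes

D1: worse on cost (1674 vs 1354).
D2: worse on storage (22 vs 28).
D3: worse on storage (12 vs 28).
D4: worse on cost (1605 vs 1354).
D5: worse on write latency (87.1 vs 65.9).
D7: worse on write latency (71.9 vs 65.9).
No option is at least as good as D6 on every objective and strictly better on one.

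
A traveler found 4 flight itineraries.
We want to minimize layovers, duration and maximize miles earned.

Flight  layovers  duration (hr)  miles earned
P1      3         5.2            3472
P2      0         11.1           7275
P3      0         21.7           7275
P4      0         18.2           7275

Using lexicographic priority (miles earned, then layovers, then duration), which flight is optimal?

P2

First maximize miles earned: best is 7275, kept {P2, P3, P4}.
Then minimize layovers: best is 0, kept {P2, P3, P4}.
Then minimize duration: best is 11.1, kept {P2}.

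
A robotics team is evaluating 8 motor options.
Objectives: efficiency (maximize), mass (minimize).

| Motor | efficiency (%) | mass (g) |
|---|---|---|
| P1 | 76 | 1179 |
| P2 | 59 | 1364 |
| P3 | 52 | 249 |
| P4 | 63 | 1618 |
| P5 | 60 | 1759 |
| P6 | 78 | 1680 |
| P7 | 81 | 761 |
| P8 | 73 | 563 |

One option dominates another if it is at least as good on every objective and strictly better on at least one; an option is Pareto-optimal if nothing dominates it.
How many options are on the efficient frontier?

3

P1: dominated by P7 (efficiency 81≥76, mass 761≤1179).
P2: dominated by P1 (efficiency 76≥59, mass 1179≤1364).
P3: not dominated (best mass).
P4: dominated by P1 (efficiency 76≥63, mass 1179≤1618).
P5: dominated by P1 (efficiency 76≥60, mass 1179≤1759).
P6: dominated by P7 (efficiency 81≥78, mass 761≤1680).
P7: not dominated (best efficiency).
P8: not dominated.
Pareto-optimal: P3, P7, P8 → 3.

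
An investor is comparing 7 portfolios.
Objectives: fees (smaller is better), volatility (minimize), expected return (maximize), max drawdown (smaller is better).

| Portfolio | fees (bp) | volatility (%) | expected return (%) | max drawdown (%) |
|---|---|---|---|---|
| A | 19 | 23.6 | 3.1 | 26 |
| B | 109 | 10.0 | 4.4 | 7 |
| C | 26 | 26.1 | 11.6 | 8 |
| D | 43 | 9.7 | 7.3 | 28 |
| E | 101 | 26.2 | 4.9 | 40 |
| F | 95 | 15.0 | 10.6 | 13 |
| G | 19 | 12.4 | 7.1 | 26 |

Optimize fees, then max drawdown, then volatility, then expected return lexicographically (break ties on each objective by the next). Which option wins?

G

First minimize fees: best is 19, kept {A, G}.
Then minimize max drawdown: best is 26, kept {A, G}.
Then minimize volatility: best is 12.4, kept {G}.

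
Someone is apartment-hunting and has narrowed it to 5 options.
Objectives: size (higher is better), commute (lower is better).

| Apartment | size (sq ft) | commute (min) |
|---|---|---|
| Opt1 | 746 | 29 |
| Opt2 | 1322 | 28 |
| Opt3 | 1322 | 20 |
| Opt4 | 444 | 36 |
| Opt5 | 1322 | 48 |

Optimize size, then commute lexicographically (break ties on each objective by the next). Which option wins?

Opt3

First maximize size: best is 1322, kept {Opt2, Opt3, Opt5}.
Then minimize commute: best is 20, kept {Opt3}.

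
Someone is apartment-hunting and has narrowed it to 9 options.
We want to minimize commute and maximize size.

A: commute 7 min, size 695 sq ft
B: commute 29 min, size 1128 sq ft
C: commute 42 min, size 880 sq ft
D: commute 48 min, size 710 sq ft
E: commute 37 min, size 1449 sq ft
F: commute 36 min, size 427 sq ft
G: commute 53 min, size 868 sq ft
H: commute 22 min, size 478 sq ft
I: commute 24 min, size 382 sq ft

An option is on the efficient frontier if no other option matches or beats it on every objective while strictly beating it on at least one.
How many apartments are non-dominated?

A: not dominated (best commute).
B: not dominated.
C: dominated by B (commute 29≤42, size 1128≥880).
D: dominated by B (commute 29≤48, size 1128≥710).
E: not dominated (best size).
F: dominated by A (commute 7≤36, size 695≥427).
G: dominated by B (commute 29≤53, size 1128≥868).
H: dominated by A (commute 7≤22, size 695≥478).
I: dominated by A (commute 7≤24, size 695≥382).
Pareto-optimal: A, B, E → 3.

3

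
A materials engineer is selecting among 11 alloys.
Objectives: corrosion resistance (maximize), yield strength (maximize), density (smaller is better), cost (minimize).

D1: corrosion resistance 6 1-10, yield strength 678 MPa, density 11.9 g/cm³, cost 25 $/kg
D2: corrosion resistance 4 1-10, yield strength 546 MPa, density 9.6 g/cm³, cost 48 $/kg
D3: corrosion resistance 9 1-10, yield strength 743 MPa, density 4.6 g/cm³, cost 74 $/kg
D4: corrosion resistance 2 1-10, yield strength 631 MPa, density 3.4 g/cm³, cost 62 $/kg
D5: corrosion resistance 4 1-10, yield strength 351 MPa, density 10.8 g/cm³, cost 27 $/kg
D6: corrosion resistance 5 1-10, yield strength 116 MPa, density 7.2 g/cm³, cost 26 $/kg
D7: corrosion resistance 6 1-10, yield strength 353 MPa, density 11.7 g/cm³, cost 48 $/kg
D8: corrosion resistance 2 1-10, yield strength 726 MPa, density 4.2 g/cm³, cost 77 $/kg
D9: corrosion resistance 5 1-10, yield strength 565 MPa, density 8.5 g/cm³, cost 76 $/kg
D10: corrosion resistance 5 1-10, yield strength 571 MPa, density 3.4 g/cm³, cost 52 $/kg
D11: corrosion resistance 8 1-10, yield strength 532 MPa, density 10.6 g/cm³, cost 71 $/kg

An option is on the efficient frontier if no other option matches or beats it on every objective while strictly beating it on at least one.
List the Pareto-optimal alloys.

D1: not dominated (best cost).
D2: not dominated.
D3: not dominated (best corrosion resistance).
D4: not dominated.
D5: not dominated.
D6: not dominated.
D7: not dominated.
D8: not dominated.
D9: dominated by D3 (corrosion resistance 9≥5, yield strength 743≥565, density 4.6≤8.5, cost 74≤76).
D10: not dominated.
D11: not dominated.

D1, D2, D3, D4, D5, D6, D7, D8, D10, D11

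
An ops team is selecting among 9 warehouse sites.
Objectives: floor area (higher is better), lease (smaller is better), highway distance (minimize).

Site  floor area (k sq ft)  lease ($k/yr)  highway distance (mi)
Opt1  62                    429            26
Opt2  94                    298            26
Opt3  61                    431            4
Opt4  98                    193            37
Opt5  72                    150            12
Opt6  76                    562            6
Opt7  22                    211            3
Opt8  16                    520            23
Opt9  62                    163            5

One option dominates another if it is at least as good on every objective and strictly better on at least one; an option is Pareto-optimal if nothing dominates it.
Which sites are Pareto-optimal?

Opt1: dominated by Opt2 (floor area 94≥62, lease 298≤429, highway distance 26≤26).
Opt2: not dominated.
Opt3: not dominated.
Opt4: not dominated (best floor area).
Opt5: not dominated (best lease).
Opt6: not dominated.
Opt7: not dominated (best highway distance).
Opt8: dominated by Opt3 (floor area 61≥16, lease 431≤520, highway distance 4≤23).
Opt9: not dominated.

Opt2, Opt3, Opt4, Opt5, Opt6, Opt7, Opt9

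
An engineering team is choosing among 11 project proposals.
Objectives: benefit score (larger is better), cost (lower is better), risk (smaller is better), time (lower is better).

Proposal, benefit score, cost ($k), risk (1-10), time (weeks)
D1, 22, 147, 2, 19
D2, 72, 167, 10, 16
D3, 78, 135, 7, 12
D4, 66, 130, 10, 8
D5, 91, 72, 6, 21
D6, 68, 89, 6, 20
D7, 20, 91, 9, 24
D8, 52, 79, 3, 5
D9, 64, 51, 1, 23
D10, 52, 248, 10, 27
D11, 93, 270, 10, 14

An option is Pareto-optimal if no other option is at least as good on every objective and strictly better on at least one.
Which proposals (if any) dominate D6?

none

D1: worse on benefit score (22 vs 68).
D2: worse on cost (167 vs 89).
D3: worse on cost (135 vs 89).
D4: worse on benefit score (66 vs 68).
D5: worse on time (21 vs 20).
D7: worse on benefit score (20 vs 68).
D8: worse on benefit score (52 vs 68).
D9: worse on benefit score (64 vs 68).
D10: worse on benefit score (52 vs 68).
D11: worse on cost (270 vs 89).
No option dominates D6.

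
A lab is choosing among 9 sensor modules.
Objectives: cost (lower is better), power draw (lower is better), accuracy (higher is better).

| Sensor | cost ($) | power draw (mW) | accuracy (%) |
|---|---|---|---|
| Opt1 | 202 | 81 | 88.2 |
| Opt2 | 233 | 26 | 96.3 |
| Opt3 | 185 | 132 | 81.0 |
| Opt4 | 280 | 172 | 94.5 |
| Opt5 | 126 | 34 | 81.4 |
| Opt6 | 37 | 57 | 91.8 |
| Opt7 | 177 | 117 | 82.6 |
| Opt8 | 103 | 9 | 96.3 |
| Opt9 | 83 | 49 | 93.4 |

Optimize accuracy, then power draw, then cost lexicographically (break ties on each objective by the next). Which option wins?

Opt8

First maximize accuracy: best is 96.3, kept {Opt2, Opt8}.
Then minimize power draw: best is 9, kept {Opt8}.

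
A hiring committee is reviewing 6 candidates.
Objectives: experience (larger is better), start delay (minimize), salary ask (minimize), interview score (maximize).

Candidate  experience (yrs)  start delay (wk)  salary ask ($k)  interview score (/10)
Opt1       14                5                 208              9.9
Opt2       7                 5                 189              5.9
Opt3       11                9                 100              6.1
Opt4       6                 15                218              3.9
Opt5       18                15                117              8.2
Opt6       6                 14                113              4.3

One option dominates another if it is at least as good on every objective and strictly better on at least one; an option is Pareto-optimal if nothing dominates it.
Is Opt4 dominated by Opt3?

Opt3 vs Opt4: experience 11≥6, start delay 9≤15, salary ask 100≤218, interview score 6.1≥3.9 — Opt3 is at least as good on every objective with at least one strict improvement.

Yes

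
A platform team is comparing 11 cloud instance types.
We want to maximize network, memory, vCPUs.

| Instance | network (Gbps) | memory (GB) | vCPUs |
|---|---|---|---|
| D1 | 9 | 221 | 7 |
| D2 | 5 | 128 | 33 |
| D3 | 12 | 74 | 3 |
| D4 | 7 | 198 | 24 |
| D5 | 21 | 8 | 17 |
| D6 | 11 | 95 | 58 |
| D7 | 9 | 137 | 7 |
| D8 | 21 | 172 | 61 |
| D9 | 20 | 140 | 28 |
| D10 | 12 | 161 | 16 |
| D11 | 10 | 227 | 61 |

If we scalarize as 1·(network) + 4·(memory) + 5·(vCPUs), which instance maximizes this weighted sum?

D1: 1·9 + 4·221 + 5·7 = 928
D2: 1·5 + 4·128 + 5·33 = 682
D3: 1·12 + 4·74 + 5·3 = 323
D4: 1·7 + 4·198 + 5·24 = 919
D5: 1·21 + 4·8 + 5·17 = 138
D6: 1·11 + 4·95 + 5·58 = 681
D7: 1·9 + 4·137 + 5·7 = 592
D8: 1·21 + 4·172 + 5·61 = 1014
D9: 1·20 + 4·140 + 5·28 = 720
D10: 1·12 + 4·161 + 5·16 = 736
D11: 1·10 + 4·227 + 5·61 = 1223
Highest: D11 at 1223.

D11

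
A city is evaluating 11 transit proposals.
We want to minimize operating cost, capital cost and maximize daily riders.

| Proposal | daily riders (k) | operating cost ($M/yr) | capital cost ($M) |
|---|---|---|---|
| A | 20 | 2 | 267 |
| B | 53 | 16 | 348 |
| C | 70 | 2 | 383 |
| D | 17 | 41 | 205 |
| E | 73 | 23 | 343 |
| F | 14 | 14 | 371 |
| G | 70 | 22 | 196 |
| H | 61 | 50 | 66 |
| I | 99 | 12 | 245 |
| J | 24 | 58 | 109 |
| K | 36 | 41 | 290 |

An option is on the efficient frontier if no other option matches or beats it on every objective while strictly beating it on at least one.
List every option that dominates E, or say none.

I: daily riders 99≥73, operating cost 12≤23, capital cost 245≤343 — dominates E.
Others (A, B, C, D, F, G, H, J, K) are each worse than E on at least one objective.

I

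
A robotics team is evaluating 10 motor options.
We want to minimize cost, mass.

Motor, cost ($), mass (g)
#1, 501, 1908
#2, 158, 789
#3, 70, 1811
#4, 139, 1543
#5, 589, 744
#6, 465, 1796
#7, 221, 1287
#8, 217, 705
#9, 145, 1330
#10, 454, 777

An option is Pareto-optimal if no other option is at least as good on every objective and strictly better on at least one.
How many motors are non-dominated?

#1: dominated by #2 (cost 158≤501, mass 789≤1908).
#2: not dominated.
#3: not dominated (best cost).
#4: not dominated.
#5: dominated by #8 (cost 217≤589, mass 705≤744).
#6: dominated by #2 (cost 158≤465, mass 789≤1796).
#7: dominated by #2 (cost 158≤221, mass 789≤1287).
#8: not dominated (best mass).
#9: not dominated.
#10: dominated by #8 (cost 217≤454, mass 705≤777).
Pareto-optimal: #2, #3, #4, #8, #9 → 5.

5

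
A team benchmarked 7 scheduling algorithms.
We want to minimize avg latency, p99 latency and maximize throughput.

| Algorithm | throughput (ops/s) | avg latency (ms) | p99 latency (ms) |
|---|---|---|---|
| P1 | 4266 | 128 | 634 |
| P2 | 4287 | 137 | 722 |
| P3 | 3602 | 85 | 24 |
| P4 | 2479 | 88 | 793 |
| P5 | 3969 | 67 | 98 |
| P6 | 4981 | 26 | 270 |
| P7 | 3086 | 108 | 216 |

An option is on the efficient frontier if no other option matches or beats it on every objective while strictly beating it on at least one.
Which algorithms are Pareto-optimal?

P3, P5, P6

P1: dominated by P6 (throughput 4981≥4266, avg latency 26≤128, p99 latency 270≤634).
P2: dominated by P6 (throughput 4981≥4287, avg latency 26≤137, p99 latency 270≤722).
P3: not dominated (best p99 latency).
P4: dominated by P3 (throughput 3602≥2479, avg latency 85≤88, p99 latency 24≤793).
P5: not dominated.
P6: not dominated (best throughput).
P7: dominated by P3 (throughput 3602≥3086, avg latency 85≤108, p99 latency 24≤216).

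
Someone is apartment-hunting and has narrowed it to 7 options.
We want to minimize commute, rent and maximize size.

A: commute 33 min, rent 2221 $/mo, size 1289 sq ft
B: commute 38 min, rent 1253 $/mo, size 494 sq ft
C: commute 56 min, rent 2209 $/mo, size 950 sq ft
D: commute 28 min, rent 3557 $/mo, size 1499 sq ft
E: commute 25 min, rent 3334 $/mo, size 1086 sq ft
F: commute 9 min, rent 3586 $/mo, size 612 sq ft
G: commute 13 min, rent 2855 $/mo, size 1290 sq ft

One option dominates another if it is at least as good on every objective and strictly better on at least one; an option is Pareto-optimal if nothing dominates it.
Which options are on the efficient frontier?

A, B, C, D, F, G

A: not dominated.
B: not dominated (best rent).
C: not dominated.
D: not dominated (best size).
E: dominated by G (commute 13≤25, rent 2855≤3334, size 1290≥1086).
F: not dominated (best commute).
G: not dominated.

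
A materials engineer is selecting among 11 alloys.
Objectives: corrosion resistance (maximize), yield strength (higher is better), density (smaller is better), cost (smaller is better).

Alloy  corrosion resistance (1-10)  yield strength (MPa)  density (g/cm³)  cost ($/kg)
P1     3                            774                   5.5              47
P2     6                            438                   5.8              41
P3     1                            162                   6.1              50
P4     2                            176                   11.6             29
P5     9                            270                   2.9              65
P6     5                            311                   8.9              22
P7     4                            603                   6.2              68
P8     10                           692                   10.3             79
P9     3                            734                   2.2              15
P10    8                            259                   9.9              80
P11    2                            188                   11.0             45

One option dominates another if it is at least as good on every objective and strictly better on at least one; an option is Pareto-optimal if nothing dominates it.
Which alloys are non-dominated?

P1, P2, P5, P6, P7, P8, P9

P1: not dominated (best yield strength).
P2: not dominated.
P3: dominated by P1 (corrosion resistance 3≥1, yield strength 774≥162, density 5.5≤6.1, cost 47≤50).
P4: dominated by P6 (corrosion resistance 5≥2, yield strength 311≥176, density 8.9≤11.6, cost 22≤29).
P5: not dominated.
P6: not dominated.
P7: not dominated.
P8: not dominated (best corrosion resistance).
P9: not dominated (best density).
P10: dominated by P5 (corrosion resistance 9≥8, yield strength 270≥259, density 2.9≤9.9, cost 65≤80).
P11: dominated by P2 (corrosion resistance 6≥2, yield strength 438≥188, density 5.8≤11.0, cost 41≤45).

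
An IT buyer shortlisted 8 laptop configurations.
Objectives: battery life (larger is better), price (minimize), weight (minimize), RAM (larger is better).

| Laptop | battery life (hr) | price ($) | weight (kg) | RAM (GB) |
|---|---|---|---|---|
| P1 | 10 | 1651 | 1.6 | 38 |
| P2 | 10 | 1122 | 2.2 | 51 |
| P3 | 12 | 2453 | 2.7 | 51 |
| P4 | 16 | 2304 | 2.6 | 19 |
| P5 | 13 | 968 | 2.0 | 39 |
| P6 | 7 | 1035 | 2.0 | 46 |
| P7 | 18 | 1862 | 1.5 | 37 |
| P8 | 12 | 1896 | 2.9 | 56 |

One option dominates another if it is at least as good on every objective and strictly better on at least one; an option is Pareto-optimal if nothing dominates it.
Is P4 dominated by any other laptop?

Yes

P7 vs P4: battery life 18≥16, price 1862≤2304, weight 1.5≤2.6, RAM 37≥19 — P7 is at least as good on every objective and strictly better on at least one, so P7 dominates P4.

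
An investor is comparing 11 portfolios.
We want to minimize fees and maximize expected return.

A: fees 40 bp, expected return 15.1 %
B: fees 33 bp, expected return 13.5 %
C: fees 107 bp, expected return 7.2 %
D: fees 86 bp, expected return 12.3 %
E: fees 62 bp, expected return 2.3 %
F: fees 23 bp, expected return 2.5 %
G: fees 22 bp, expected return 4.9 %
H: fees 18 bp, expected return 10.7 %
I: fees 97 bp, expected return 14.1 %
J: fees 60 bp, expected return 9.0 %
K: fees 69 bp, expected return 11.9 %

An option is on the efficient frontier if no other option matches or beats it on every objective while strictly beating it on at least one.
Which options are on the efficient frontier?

A, B, H

A: not dominated (best expected return).
B: not dominated.
C: dominated by A (fees 40≤107, expected return 15.1≥7.2).
D: dominated by A (fees 40≤86, expected return 15.1≥12.3).
E: dominated by A (fees 40≤62, expected return 15.1≥2.3).
F: dominated by G (fees 22≤23, expected return 4.9≥2.5).
G: dominated by H (fees 18≤22, expected return 10.7≥4.9).
H: not dominated (best fees).
I: dominated by A (fees 40≤97, expected return 15.1≥14.1).
J: dominated by A (fees 40≤60, expected return 15.1≥9.0).
K: dominated by A (fees 40≤69, expected return 15.1≥11.9).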